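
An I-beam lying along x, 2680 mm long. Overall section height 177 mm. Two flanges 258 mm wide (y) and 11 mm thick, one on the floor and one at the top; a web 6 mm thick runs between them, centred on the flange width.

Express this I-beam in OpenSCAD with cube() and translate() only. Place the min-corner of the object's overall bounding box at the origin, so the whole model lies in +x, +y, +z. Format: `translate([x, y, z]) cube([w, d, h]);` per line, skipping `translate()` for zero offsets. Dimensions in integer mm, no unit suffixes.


cube([2680, 258, 11]);
translate([0, 126, 11]) cube([2680, 6, 155]);
translate([0, 0, 166]) cube([2680, 258, 11]);


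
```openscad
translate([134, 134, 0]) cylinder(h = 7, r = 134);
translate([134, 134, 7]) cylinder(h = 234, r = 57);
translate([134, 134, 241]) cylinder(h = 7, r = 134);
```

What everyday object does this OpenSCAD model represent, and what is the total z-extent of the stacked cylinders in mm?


A spool. The overall height is 248 mm.

Three coaxial cylinders, large–small–large — a spool. Two 7 mm flanges and a 234 mm core give 7 + 234 + 7 = 248 mm.


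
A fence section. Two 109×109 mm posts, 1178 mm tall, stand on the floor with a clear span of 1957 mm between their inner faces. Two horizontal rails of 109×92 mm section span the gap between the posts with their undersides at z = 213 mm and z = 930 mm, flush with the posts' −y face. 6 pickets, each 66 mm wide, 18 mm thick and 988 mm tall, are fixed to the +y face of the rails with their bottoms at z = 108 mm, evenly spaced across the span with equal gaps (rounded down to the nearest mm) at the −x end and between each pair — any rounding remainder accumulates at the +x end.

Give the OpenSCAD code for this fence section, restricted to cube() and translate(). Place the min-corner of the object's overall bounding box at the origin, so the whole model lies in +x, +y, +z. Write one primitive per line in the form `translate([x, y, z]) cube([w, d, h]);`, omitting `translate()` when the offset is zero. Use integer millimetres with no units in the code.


cube([109, 109, 1178]);
translate([2066, 0, 0]) cube([109, 109, 1178]);
translate([109, 0, 213]) cube([1957, 109, 92]);
translate([109, 0, 930]) cube([1957, 109, 92]);
translate([332, 109, 108]) cube([66, 18, 988]);
translate([621, 109, 108]) cube([66, 18, 988]);
translate([910, 109, 108]) cube([66, 18, 988]);
translate([1199, 109, 108]) cube([66, 18, 988]);
translate([1488, 109, 108]) cube([66, 18, 988]);
translate([1777, 109, 108]) cube([66, 18, 988]);


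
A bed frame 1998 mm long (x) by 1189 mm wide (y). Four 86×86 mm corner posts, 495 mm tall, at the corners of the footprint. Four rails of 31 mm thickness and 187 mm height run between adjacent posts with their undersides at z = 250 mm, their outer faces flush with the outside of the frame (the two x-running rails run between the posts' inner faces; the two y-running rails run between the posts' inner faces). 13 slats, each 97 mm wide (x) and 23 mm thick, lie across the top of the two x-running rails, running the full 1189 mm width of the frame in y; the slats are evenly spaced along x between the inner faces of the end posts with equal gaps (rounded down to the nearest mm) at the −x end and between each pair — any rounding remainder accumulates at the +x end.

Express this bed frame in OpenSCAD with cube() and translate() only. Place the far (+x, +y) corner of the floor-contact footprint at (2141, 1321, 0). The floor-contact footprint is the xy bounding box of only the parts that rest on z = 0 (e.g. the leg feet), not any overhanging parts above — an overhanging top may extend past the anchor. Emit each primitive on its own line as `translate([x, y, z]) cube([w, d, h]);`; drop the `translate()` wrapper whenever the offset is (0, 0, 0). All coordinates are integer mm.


translate([143, 132, 0]) cube([86, 86, 495]);
translate([143, 1235, 0]) cube([86, 86, 495]);
translate([2055, 132, 0]) cube([86, 86, 495]);
translate([2055, 1235, 0]) cube([86, 86, 495]);
translate([229, 132, 250]) cube([1826, 31, 187]);
translate([229, 1290, 250]) cube([1826, 31, 187]);
translate([143, 218, 250]) cube([31, 1017, 187]);
translate([2110, 218, 250]) cube([31, 1017, 187]);
translate([269, 132, 437]) cube([97, 1189, 23]);
translate([406, 132, 437]) cube([97, 1189, 23]);
translate([543, 132, 437]) cube([97, 1189, 23]);
translate([680, 132, 437]) cube([97, 1189, 23]);
translate([817, 132, 437]) cube([97, 1189, 23]);
translate([954, 132, 437]) cube([97, 1189, 23]);
translate([1091, 132, 437]) cube([97, 1189, 23]);
translate([1228, 132, 437]) cube([97, 1189, 23]);
translate([1365, 132, 437]) cube([97, 1189, 23]);
translate([1502, 132, 437]) cube([97, 1189, 23]);
translate([1639, 132, 437]) cube([97, 1189, 23]);
translate([1776, 132, 437]) cube([97, 1189, 23]);
translate([1913, 132, 437]) cube([97, 1189, 23]);


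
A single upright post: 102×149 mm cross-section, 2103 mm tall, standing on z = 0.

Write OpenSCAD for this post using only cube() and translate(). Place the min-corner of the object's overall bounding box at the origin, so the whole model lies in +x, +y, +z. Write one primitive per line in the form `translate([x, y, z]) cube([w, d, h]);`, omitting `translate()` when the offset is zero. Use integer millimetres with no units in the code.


cube([102, 149, 2103]);


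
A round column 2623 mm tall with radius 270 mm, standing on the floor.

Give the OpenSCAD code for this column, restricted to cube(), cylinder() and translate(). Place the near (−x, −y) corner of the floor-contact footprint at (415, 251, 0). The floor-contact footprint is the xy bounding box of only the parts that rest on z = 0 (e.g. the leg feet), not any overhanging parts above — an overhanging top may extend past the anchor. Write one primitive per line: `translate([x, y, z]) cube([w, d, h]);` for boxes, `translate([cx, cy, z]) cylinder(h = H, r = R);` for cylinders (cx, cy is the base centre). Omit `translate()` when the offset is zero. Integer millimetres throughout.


translate([685, 521, 0]) cylinder(h = 2623, r = 270);


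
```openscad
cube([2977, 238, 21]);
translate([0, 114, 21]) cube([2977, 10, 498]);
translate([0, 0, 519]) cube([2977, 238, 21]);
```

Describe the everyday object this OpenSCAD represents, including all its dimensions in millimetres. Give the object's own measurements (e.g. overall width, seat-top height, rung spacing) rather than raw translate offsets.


An I-beam lying along x, 2977 mm long. Overall section height 540 mm. Two flanges 238 mm wide (y) and 21 mm thick, one on the floor and one at the top; a web 10 mm thick runs between them, centred on the flange width.


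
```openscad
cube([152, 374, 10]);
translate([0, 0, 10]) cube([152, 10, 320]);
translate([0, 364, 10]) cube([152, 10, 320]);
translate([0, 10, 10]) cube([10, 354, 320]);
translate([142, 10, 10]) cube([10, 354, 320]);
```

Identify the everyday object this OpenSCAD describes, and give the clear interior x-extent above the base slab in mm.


An open box. The internal width is 132 mm.

A 152×374 base slab with four walls standing on it — an open box. The base is 152 mm wide and the walls are 10 mm thick, so the internal width is 152 − 2 × 10 = 132 mm.


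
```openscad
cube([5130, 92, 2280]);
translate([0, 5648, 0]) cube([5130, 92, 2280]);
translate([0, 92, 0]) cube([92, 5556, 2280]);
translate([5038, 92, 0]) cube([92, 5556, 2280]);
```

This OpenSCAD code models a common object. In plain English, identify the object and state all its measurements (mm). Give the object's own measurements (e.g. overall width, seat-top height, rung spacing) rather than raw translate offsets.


The wall frame of a small rectangular building: four walls, each 2280 mm tall and 92 mm thick, enclosing a footprint 5130 mm (x) by 5740 mm (y) outside-to-outside, with no floor or roof. The front and back walls (the −y and +y sides) span the full width; the two side walls fit between them.


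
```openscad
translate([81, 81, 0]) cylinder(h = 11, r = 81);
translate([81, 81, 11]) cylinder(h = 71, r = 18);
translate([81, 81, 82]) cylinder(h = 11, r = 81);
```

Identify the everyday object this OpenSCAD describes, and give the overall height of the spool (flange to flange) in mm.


A spool. The overall height is 93 mm.

Three coaxial cylinders, large–small–large — a spool. Two 11 mm flanges and a 71 mm core give 11 + 71 + 11 = 93 mm.


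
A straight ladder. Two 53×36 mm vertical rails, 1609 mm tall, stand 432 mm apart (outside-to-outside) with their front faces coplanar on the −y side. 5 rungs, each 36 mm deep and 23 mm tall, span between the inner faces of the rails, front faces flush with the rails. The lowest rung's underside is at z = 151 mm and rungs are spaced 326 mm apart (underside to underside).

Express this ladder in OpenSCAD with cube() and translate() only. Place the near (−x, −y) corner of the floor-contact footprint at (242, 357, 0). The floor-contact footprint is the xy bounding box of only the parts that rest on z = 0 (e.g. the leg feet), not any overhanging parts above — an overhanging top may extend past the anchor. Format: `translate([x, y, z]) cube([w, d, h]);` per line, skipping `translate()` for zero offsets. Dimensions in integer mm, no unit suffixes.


translate([242, 357, 0]) cube([53, 36, 1609]);
translate([621, 357, 0]) cube([53, 36, 1609]);
translate([295, 357, 151]) cube([326, 36, 23]);
translate([295, 357, 477]) cube([326, 36, 23]);
translate([295, 357, 803]) cube([326, 36, 23]);
translate([295, 357, 1129]) cube([326, 36, 23]);
translate([295, 357, 1455]) cube([326, 36, 23]);


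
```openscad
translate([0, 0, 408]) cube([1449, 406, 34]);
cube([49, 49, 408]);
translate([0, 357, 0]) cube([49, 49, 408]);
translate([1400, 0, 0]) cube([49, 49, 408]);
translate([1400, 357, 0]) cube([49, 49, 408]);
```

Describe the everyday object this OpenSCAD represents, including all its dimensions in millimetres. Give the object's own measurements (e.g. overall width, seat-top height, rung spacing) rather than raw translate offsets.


A long wooden bench with a 1449 mm (x) × 406 mm (y) seat, 34 mm thick, its top surface 442 mm above the floor. Four 49 mm square legs at the seat corners, flush with the edges, run from z = 0 to the seat underside.


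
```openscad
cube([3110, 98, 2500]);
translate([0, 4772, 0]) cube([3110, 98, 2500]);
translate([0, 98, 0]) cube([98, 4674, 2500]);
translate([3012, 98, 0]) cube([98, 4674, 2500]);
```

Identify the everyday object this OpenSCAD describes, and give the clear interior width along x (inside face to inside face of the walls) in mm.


A house (or room) frame. The interior width is 2914 mm.

Four 2500 mm walls enclosing a rectangle with no floor or roof — a room or house frame. Outside width is 3110 mm and wall thickness is 98 mm, so the interior width is 3110 − 2 × 98 = 2914 mm.


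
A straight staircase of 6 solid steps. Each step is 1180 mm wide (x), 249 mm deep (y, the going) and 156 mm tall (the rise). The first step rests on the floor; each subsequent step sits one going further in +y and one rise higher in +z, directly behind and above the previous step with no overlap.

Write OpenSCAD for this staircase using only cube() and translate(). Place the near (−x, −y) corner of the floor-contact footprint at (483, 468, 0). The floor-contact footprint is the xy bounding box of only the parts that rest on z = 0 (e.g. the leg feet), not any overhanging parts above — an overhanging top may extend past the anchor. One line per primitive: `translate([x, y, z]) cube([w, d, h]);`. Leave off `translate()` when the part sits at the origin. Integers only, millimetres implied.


translate([483, 468, 0]) cube([1180, 249, 156]);
translate([483, 717, 156]) cube([1180, 249, 156]);
translate([483, 966, 312]) cube([1180, 249, 156]);
translate([483, 1215, 468]) cube([1180, 249, 156]);
translate([483, 1464, 624]) cube([1180, 249, 156]);
translate([483, 1713, 780]) cube([1180, 249, 156]);


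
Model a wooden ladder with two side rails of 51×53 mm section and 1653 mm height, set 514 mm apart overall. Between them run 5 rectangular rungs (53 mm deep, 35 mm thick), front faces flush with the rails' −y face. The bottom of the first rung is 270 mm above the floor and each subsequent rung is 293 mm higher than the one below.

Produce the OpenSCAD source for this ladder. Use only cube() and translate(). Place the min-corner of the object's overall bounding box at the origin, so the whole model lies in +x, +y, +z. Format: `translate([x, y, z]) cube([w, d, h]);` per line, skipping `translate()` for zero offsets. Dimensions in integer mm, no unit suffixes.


// rung span = 514 - 2*51 = 412
// rung[k] z = 270 + k*293
cube([51, 53, 1653]);
translate([463, 0, 0]) cube([51, 53, 1653]);
translate([51, 0, 270]) cube([412, 53, 35]);
translate([51, 0, 563]) cube([412, 53, 35]);
translate([51, 0, 856]) cube([412, 53, 35]);
translate([51, 0, 1149]) cube([412, 53, 35]);
translate([51, 0, 1442]) cube([412, 53, 35]);


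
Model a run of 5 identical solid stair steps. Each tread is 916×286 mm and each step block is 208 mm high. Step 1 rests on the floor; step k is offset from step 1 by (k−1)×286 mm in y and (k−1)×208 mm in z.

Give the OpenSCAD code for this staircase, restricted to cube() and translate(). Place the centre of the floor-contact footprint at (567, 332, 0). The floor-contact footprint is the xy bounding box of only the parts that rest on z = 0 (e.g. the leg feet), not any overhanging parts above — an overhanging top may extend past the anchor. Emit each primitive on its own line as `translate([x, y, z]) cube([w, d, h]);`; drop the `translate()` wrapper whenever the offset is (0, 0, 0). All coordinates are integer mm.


translate([109, 189, 0]) cube([916, 286, 208]);
translate([109, 475, 208]) cube([916, 286, 208]);
translate([109, 761, 416]) cube([916, 286, 208]);
translate([109, 1047, 624]) cube([916, 286, 208]);
translate([109, 1333, 832]) cube([916, 286, 208]);


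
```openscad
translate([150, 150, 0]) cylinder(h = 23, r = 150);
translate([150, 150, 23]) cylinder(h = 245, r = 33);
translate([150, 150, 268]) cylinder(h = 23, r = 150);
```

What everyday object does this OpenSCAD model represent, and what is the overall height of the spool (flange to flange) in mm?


A spool. The overall height is 291 mm.

Three coaxial cylinders, large–small–large — a spool. Two 23 mm flanges and a 245 mm core give 23 + 245 + 23 = 291 mm.


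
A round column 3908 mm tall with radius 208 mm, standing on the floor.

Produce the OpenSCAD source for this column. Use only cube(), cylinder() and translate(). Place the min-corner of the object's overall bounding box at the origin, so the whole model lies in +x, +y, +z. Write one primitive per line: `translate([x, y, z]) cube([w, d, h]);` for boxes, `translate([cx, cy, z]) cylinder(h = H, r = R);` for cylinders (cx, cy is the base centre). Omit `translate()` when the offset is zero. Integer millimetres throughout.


translate([208, 208, 0]) cylinder(h = 3908, r = 208);


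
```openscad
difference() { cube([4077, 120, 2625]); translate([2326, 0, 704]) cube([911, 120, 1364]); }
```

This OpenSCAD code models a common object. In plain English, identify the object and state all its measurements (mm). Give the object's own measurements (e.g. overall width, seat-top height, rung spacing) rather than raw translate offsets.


A wall 4077 mm long (x), 120 mm thick (y), 2625 mm tall, with a rectangular window opening cut through it. The opening is 911 mm wide and 1364 mm tall; its sill is at z = 704 mm and its near (−x) edge is 2326 mm from the wall's −x end. The opening passes through the full wall thickness.


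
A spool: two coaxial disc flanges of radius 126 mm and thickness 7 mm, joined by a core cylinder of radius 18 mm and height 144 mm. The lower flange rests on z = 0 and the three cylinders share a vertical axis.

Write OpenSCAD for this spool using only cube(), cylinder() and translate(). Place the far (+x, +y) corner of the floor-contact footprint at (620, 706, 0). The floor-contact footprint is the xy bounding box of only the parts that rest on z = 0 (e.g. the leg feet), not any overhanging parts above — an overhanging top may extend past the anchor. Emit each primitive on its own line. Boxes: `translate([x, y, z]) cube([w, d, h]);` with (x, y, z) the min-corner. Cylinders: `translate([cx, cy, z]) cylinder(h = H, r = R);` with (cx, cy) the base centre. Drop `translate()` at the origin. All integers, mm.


translate([494, 580, 0]) cylinder(h = 7, r = 126);
translate([494, 580, 7]) cylinder(h = 144, r = 18);
translate([494, 580, 151]) cylinder(h = 7, r = 126);


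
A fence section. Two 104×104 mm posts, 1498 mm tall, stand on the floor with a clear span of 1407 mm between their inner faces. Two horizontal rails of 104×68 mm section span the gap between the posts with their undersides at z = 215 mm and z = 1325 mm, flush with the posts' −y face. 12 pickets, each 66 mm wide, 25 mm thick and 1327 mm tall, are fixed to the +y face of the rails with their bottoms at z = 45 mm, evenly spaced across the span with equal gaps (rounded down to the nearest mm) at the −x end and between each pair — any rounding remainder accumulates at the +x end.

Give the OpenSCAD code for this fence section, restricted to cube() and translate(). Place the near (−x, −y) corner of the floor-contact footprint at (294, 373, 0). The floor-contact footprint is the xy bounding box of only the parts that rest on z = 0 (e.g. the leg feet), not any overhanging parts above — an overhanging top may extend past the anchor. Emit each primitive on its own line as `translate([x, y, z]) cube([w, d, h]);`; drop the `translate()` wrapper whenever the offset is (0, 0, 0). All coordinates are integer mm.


translate([294, 373, 0]) cube([104, 104, 1498]);
translate([1805, 373, 0]) cube([104, 104, 1498]);
translate([398, 373, 215]) cube([1407, 104, 68]);
translate([398, 373, 1325]) cube([1407, 104, 68]);
translate([445, 477, 45]) cube([66, 25, 1327]);
translate([558, 477, 45]) cube([66, 25, 1327]);
translate([671, 477, 45]) cube([66, 25, 1327]);
translate([784, 477, 45]) cube([66, 25, 1327]);
translate([897, 477, 45]) cube([66, 25, 1327]);
translate([1010, 477, 45]) cube([66, 25, 1327]);
translate([1123, 477, 45]) cube([66, 25, 1327]);
translate([1236, 477, 45]) cube([66, 25, 1327]);
translate([1349, 477, 45]) cube([66, 25, 1327]);
translate([1462, 477, 45]) cube([66, 25, 1327]);
translate([1575, 477, 45]) cube([66, 25, 1327]);
translate([1688, 477, 45]) cube([66, 25, 1327]);


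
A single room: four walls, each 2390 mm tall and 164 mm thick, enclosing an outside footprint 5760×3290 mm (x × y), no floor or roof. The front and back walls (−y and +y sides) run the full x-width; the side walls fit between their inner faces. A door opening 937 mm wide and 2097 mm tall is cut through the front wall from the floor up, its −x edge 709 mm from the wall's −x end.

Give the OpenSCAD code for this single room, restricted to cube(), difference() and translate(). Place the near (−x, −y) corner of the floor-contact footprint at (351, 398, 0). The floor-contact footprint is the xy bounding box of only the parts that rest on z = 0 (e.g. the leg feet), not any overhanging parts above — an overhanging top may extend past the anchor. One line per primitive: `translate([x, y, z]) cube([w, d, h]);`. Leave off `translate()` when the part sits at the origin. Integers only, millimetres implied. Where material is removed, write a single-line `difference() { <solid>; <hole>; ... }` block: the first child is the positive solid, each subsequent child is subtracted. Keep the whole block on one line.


difference() { translate([351, 398, 0]) cube([5760, 164, 2390]); translate([1060, 398, 0]) cube([937, 164, 2097]); }
translate([351, 3524, 0]) cube([5760, 164, 2390]);
translate([351, 562, 0]) cube([164, 2962, 2390]);
translate([5947, 562, 0]) cube([164, 2962, 2390]);


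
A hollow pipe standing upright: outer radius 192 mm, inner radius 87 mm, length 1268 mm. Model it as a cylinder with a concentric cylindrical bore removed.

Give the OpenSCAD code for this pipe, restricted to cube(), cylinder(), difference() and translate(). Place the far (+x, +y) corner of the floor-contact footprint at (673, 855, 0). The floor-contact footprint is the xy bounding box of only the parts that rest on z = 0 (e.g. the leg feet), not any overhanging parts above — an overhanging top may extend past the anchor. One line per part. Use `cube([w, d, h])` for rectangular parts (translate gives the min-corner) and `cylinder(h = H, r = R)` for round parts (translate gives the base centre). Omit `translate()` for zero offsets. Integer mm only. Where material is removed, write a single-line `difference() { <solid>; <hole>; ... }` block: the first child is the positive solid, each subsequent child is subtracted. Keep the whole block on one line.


difference() { translate([481, 663, 0]) cylinder(h = 1268, r = 192); translate([481, 663, 0]) cylinder(h = 1268, r = 87); }


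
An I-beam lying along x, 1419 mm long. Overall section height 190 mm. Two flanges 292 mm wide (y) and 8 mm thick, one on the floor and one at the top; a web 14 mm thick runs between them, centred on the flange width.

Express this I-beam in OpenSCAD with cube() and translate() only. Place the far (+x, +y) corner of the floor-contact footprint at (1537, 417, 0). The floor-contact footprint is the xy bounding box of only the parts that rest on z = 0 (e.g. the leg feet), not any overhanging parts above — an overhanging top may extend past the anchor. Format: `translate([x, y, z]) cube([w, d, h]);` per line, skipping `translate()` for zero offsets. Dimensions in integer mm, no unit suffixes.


translate([118, 125, 0]) cube([1419, 292, 8]);
translate([118, 264, 8]) cube([1419, 14, 174]);
translate([118, 125, 182]) cube([1419, 292, 8]);


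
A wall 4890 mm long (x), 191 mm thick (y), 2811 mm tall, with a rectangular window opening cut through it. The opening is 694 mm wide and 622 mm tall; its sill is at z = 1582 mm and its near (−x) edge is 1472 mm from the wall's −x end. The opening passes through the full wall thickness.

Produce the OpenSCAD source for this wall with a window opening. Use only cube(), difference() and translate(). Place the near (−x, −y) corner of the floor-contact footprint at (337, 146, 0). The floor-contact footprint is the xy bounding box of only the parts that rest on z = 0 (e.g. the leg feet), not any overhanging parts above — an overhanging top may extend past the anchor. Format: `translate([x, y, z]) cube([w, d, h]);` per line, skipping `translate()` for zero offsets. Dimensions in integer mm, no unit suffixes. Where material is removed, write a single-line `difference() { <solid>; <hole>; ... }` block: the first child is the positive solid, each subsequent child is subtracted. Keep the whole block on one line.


difference() { translate([337, 146, 0]) cube([4890, 191, 2811]); translate([1809, 146, 1582]) cube([694, 191, 622]); }


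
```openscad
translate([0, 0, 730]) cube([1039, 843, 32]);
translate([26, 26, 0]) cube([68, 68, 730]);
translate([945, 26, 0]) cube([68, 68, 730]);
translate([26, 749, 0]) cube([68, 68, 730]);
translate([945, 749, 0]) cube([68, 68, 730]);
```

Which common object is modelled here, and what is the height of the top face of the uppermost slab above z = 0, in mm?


A table. The table height is 762 mm.

A 1039×843×32 slab sits at z = 730 on four 68 mm square posts — a table. The top surface is at 730 + 32 = 762 mm.


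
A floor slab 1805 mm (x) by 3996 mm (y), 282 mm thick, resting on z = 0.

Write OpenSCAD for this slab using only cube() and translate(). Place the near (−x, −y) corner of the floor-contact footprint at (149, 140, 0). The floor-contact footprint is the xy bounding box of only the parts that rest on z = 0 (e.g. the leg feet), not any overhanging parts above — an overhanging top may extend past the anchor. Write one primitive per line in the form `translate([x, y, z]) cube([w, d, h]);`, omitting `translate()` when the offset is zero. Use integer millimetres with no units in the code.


translate([149, 140, 0]) cube([1805, 3996, 282]);


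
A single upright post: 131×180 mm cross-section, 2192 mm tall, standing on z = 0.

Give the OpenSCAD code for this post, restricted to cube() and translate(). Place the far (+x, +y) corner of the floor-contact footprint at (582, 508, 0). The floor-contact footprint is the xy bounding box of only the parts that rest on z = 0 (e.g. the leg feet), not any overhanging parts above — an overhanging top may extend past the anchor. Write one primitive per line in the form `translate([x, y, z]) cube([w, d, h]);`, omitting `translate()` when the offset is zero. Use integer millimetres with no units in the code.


translate([451, 328, 0]) cube([131, 180, 2192]);


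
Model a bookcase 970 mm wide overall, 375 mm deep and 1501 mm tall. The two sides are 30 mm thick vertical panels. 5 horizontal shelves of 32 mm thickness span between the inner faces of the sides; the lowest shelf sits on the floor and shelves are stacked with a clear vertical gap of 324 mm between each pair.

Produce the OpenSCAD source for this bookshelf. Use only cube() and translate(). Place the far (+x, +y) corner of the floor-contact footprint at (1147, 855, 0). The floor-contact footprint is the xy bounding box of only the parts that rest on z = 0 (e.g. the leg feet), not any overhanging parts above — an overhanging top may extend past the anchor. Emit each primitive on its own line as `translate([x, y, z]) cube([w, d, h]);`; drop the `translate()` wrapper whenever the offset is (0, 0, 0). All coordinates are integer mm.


translate([177, 480, 0]) cube([30, 375, 1501]);
translate([1117, 480, 0]) cube([30, 375, 1501]);
translate([207, 480, 0]) cube([910, 375, 32]);
translate([207, 480, 356]) cube([910, 375, 32]);
translate([207, 480, 712]) cube([910, 375, 32]);
translate([207, 480, 1068]) cube([910, 375, 32]);
translate([207, 480, 1424]) cube([910, 375, 32]);


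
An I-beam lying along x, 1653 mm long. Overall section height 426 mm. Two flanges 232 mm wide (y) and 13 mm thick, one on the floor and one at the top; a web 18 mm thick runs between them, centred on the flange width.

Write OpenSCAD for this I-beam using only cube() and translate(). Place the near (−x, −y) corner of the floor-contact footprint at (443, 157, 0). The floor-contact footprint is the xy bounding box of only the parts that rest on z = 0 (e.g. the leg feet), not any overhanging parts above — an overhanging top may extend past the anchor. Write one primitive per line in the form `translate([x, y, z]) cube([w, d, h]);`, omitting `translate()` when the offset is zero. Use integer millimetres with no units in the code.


translate([443, 157, 0]) cube([1653, 232, 13]);
translate([443, 264, 13]) cube([1653, 18, 400]);
translate([443, 157, 413]) cube([1653, 232, 13]);


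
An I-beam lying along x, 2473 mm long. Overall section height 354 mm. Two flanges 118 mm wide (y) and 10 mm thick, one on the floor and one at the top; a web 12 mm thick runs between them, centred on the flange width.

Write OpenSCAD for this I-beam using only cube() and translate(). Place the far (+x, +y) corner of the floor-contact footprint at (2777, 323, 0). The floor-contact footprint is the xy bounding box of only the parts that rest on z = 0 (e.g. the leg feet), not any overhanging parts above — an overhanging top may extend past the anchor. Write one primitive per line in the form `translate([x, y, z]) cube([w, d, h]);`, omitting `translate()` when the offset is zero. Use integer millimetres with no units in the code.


translate([304, 205, 0]) cube([2473, 118, 10]);
translate([304, 258, 10]) cube([2473, 12, 334]);
translate([304, 205, 344]) cube([2473, 118, 10]);


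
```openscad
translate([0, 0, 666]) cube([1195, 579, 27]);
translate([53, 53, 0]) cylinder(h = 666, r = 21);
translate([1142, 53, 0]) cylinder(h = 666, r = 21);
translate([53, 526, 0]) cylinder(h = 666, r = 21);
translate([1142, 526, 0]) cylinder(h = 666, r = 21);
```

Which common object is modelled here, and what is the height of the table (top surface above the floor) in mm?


A table. The table height is 693 mm.

A 1195×579×27 slab sits at z = 666 on four Ø42 mm round legs — a table. The top surface is at 666 + 27 = 693 mm.


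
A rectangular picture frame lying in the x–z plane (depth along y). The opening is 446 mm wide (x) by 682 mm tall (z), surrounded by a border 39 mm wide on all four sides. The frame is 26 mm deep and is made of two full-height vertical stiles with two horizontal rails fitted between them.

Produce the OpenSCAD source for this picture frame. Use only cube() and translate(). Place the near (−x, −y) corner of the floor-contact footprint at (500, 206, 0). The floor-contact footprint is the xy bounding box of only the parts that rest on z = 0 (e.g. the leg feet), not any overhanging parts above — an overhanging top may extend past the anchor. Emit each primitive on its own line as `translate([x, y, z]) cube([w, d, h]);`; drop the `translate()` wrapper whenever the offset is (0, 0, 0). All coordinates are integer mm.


translate([500, 206, 0]) cube([39, 26, 760]);
translate([985, 206, 0]) cube([39, 26, 760]);
translate([539, 206, 0]) cube([446, 26, 39]);
translate([539, 206, 721]) cube([446, 26, 39]);


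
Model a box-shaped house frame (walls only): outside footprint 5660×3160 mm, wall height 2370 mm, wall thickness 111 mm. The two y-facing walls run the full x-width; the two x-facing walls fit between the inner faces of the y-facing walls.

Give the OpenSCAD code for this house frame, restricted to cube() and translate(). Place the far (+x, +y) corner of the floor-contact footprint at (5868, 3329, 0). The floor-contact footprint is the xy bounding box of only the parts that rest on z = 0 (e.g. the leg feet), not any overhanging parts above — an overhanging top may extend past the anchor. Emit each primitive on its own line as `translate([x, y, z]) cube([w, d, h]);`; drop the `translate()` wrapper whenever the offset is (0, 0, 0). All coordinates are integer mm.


translate([208, 169, 0]) cube([5660, 111, 2370]);
translate([208, 3218, 0]) cube([5660, 111, 2370]);
translate([208, 280, 0]) cube([111, 2938, 2370]);
translate([5757, 280, 0]) cube([111, 2938, 2370]);


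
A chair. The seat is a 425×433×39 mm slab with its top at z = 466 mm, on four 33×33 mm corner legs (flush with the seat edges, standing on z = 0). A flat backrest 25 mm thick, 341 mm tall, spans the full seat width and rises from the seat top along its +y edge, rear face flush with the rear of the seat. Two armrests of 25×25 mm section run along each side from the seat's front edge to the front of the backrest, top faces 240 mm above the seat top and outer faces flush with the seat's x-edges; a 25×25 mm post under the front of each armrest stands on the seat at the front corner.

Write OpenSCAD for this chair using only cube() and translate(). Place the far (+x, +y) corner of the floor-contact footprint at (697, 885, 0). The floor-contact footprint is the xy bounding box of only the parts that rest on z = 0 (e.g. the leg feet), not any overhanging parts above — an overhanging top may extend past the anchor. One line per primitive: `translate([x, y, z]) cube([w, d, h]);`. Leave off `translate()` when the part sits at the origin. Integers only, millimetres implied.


translate([272, 452, 427]) cube([425, 433, 39]);
translate([272, 452, 0]) cube([33, 33, 427]);
translate([664, 452, 0]) cube([33, 33, 427]);
translate([272, 852, 0]) cube([33, 33, 427]);
translate([664, 852, 0]) cube([33, 33, 427]);
translate([272, 860, 466]) cube([425, 25, 341]);
translate([272, 452, 681]) cube([25, 408, 25]);
translate([672, 452, 681]) cube([25, 408, 25]);
translate([272, 452, 466]) cube([25, 25, 215]);
translate([672, 452, 466]) cube([25, 25, 215]);


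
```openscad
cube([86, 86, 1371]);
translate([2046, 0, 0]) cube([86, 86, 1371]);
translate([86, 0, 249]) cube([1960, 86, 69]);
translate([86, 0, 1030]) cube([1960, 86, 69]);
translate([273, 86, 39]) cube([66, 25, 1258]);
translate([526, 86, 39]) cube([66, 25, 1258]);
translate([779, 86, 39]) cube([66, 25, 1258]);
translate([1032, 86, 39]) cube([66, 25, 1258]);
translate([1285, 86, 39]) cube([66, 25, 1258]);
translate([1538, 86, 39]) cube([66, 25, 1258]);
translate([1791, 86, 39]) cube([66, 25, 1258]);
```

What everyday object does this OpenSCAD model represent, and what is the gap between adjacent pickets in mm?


A fence section. The picket gap is 187 mm.

Two posts, two rails, 7 pickets — a fence section. Span 1960 mm holds 7 pickets of 66 mm with 8 equal gaps: ⌊(1960 − 7·66) / 8⌋ = 187 mm.


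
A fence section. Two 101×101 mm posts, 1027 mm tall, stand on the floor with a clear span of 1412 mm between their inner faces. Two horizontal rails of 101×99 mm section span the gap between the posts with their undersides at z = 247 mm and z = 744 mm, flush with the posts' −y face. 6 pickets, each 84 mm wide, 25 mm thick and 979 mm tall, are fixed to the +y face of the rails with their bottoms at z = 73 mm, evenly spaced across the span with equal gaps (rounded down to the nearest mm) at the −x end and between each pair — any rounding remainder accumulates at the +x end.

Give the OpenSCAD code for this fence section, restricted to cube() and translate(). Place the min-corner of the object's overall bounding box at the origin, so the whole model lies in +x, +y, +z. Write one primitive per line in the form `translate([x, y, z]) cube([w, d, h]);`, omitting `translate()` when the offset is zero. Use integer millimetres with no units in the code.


cube([101, 101, 1027]);
translate([1513, 0, 0]) cube([101, 101, 1027]);
translate([101, 0, 247]) cube([1412, 101, 99]);
translate([101, 0, 744]) cube([1412, 101, 99]);
translate([230, 101, 73]) cube([84, 25, 979]);
translate([443, 101, 73]) cube([84, 25, 979]);
translate([656, 101, 73]) cube([84, 25, 979]);
translate([869, 101, 73]) cube([84, 25, 979]);
translate([1082, 101, 73]) cube([84, 25, 979]);
translate([1295, 101, 73]) cube([84, 25, 979]);


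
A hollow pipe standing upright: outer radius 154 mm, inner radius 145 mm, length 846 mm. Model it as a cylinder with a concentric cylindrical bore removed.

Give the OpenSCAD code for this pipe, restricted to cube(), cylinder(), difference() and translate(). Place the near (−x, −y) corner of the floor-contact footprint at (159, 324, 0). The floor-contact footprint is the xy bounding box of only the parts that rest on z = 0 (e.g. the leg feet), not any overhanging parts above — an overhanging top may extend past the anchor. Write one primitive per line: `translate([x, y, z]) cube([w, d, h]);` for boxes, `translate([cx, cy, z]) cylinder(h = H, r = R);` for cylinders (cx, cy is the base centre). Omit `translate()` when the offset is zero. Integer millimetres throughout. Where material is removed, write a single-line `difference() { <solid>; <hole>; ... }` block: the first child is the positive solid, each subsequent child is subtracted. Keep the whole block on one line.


difference() { translate([313, 478, 0]) cylinder(h = 846, r = 154); translate([313, 478, 0]) cylinder(h = 846, r = 145); }


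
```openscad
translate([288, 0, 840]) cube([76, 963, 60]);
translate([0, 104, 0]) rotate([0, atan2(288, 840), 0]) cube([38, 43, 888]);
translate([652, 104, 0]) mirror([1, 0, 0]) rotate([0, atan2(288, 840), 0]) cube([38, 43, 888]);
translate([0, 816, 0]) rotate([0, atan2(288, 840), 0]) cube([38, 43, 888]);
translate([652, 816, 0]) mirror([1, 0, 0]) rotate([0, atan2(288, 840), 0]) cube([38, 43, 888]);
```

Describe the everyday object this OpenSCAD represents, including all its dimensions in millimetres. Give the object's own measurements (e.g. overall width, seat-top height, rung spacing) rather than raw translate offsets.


A sawhorse. A 76×963×60 mm beam (x, y, z) sits on two A-frame leg pairs. Each pair is two raked legs of 38×43 mm section (43 mm along y) splaying symmetrically in x. Each leg rises 840 mm vertically over 288 mm of horizontal reach and is 888 mm long along its own axis. Every leg's outer bottom edge rests on the floor and its outer top edge meets a bottom edge of the beam — the left legs (tilting toward +x) meet the beam's −x bottom edge, the right legs (their mirror images, tilting toward −x) meet its +x bottom edge — so the leg tops tuck under the beam, the beam's underside is 840 mm above the floor, and the feet are 652 mm apart outside-to-outside with the beam centred between them. The two leg pairs are set in 104 mm from either end of the beam.


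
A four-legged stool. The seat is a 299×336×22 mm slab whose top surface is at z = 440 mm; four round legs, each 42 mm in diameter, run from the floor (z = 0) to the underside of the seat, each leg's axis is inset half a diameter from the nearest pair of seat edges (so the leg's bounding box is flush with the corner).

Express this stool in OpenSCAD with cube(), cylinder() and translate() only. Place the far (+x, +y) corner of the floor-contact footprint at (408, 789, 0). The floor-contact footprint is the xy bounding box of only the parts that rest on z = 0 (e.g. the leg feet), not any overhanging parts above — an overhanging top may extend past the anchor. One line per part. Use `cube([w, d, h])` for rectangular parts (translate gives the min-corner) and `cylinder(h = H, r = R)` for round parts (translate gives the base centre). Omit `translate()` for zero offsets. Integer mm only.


translate([109, 453, 418]) cube([299, 336, 22]);
translate([130, 474, 0]) cylinder(h = 418, r = 21);
translate([387, 474, 0]) cylinder(h = 418, r = 21);
translate([130, 768, 0]) cylinder(h = 418, r = 21);
translate([387, 768, 0]) cylinder(h = 418, r = 21);


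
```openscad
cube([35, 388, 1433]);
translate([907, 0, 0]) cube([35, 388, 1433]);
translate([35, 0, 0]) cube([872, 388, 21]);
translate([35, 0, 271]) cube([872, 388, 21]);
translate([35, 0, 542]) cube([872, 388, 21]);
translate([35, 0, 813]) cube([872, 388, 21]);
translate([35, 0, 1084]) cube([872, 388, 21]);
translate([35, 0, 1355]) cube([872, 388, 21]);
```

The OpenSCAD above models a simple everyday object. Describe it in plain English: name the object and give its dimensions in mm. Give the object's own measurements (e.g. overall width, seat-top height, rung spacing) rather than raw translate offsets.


An open bookshelf. Two side panels, each 35 mm thick, 388 mm deep and 1433 mm tall, stand 942 mm apart (outside-to-outside). Between them sit 6 shelves, each 21 mm thick and 388 mm deep, spanning the full gap between the sides. The bottom shelf rests on the floor (its underside at z = 0) and the clear gap between one shelf's top and the next shelf's underside is 250 mm.


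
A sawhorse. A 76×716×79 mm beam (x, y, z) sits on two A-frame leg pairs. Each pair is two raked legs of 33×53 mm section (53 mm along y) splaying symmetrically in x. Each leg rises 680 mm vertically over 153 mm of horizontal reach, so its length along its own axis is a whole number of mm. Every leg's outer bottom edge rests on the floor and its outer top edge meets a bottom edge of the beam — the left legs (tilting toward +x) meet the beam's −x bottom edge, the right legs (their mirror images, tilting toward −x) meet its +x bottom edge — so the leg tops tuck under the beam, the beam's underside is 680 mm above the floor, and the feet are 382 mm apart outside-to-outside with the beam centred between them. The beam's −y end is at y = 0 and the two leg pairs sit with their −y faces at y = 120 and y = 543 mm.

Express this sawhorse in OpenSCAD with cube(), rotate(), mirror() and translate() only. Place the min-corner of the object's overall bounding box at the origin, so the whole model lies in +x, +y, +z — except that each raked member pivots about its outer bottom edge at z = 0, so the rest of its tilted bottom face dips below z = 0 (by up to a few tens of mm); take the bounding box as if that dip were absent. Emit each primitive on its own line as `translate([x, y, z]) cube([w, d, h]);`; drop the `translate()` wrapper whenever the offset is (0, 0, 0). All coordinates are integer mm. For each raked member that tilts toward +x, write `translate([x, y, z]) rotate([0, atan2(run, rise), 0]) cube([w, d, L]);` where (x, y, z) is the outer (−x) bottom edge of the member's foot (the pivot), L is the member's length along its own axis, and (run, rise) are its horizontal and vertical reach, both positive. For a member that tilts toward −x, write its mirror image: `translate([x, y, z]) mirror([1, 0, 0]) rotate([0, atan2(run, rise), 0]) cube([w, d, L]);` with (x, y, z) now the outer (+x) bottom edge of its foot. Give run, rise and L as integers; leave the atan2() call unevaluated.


// leg length = √(153² + 680²) = 697
// right-leg outer foot x = 2·153 + 76 = 382
// beam min-corner = (153, 0, 680)
translate([153, 0, 680]) cube([76, 716, 79]);
translate([0, 120, 0]) rotate([0, atan2(153, 680), 0]) cube([33, 53, 697]);
translate([382, 120, 0]) mirror([1, 0, 0]) rotate([0, atan2(153, 680), 0]) cube([33, 53, 697]);
translate([0, 543, 0]) rotate([0, atan2(153, 680), 0]) cube([33, 53, 697]);
translate([382, 543, 0]) mirror([1, 0, 0]) rotate([0, atan2(153, 680), 0]) cube([33, 53, 697]);
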